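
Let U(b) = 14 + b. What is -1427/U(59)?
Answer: -1427/73 ≈ -19.548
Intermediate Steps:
-1427/U(59) = -1427/(14 + 59) = -1427/73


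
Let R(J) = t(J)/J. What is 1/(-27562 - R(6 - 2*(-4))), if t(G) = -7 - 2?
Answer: -14/385859 ≈ -3.6283e-5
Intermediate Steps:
t(G) = -9
R(J) = -9/J
1/(-27562 - R(6 - 2*(-4))) = 1/(-27562 - (-9)/(6 - 2*(-4))) = 1/(-27562 - (-9)/(6 + 8)) = 1/(-27562 - (-9)/14) = 1/(-27562 - 1*(-9/14)) = 1/(-27562 + 9/14) = 1/(-385859/14) = -14/385859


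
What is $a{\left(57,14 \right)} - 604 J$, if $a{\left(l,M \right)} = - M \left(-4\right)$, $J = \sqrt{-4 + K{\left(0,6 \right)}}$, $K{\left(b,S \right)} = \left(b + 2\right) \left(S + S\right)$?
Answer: $56 - 1208 \sqrt{5} \approx -2645.2$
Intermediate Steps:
$K{\left(b,S \right)} = 2 S \left(2 + b\right)$ ($K{\left(b,S \right)} = \left(2 + b\right) 2 S = 2 S \left(2 + b\right)$)
$J = 2 \sqrt{5}$ ($J = \sqrt{-4 + 2 \cdot 6 \left(2 + 0\right)} = \sqrt{-4 + 2 \cdot 6 \cdot 2} = \sqrt{-4 + 24} = \sqrt{20} = 2 \sqrt{5} \approx 4.4721$)
$a{\left(l,M \right)} = 4 M$
$a{\left(57,14 \right)} - 604 J = 4 \cdot 14 - 604 \cdot 2 \sqrt{5} = 56 - 1208 \sqrt{5}$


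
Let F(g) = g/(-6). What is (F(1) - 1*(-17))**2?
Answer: 10201/36 ≈ 283.36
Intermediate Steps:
F(g) = -g/6 (F(g) = g*(-1/6) = -g/6)
(F(1) - 1*(-17))**2 = (-1/6*1 - 1*(-17))**2 = (-1/6 + 17)**2 = (101/6)**2 = 10201/36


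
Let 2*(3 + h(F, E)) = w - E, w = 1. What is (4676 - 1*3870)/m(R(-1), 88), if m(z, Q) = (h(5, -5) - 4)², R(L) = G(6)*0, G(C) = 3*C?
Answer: 403/8 ≈ 50.375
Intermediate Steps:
h(F, E) = -5/2 - E/2 (h(F, E) = -3 + (1 - E)/2 = -3 + (½ - E/2) = -5/2 - E/2)
R(L) = 0 (R(L) = (3*6)*0 = 18*0 = 0)
m(z, Q) = 16 (m(z, Q) = ((-5/2 - ½*(-5)) - 4)² = ((-5/2 + 5/2) - 4)² = (0 - 4)² = (-4)² = 16)
(4676 - 1*3870)/m(R(-1), 88) = (4676 - 1*3870)/16 = (4676 - 3870)*(1/16) = 806*(1/16) = 403/8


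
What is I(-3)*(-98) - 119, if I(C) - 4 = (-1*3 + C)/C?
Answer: -707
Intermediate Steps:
I(C) = 4 + (-3 + C)/C (I(C) = 4 + (-1*3 + C)/C = 4 + (-3 + C)/C)
I(-3)*(-98) - 119 = (5 - 3/(-3))*(-98) - 119 = (5 - 3*(-1/3))*(-98) - 119 = (5 + 1)*(-98) - 119 = 6*(-98) - 119 = -588 - 119 = -707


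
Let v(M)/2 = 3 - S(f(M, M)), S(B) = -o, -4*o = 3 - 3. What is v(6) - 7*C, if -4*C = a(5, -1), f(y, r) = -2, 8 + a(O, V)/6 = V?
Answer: -177/2 ≈ -88.500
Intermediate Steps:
a(O, V) = -48 + 6*V
C = 27/2 (C = -(-48 + 6*(-1))/4 = -(-48 - 6)/4 = -¼*(-54) = 27/2 ≈ 13.500)
o = 0 (o = -(3 - 3)/4 = -¼*0 = 0)
S(B) = 0 (S(B) = -1*0 = 0)
v(M) = 6 (v(M) = 2*(3 - 1*0) = 2*(3 + 0) = 2*3 = 6)
v(6) - 7*C = 6 - 7*27/2 = 6 - 189/2 = -177/2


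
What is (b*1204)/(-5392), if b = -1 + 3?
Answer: -301/674 ≈ -0.44659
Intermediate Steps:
b = 2
(b*1204)/(-5392) = (2*1204)/(-5392) = 2408*(-1/5392) = -301/674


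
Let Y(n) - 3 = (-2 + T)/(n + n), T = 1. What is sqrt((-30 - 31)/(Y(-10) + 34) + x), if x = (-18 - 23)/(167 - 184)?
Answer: sqrt(121447677)/12597 ≈ 0.87484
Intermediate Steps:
Y(n) = 3 - 1/(2*n) (Y(n) = 3 + (-2 + 1)/(n + n) = 3 - 1/(2*n))
x = 41/17 (x = -41/(-17) = -41*(-1/17) = 41/17 ≈ 2.4118)
sqrt((-30 - 31)/(Y(-10) + 34) + x) = sqrt((-30 - 31)/((3 - 1/2/(-10)) + 34) + 41/17) = sqrt(-61/((3 - 1/2*(-1/10)) + 34) + 41/17) = sqrt(-61/((3 + 1/20) + 34) + 41/17) = sqrt(-61/(61/20 + 34) + 41/17) = sqrt(-61/741/20 + 41/17) = sqrt(-61*20/741 + 41/17) = sqrt(-1220/741 + 41/17) = sqrt(9641/12597) = sqrt(121447677)/12597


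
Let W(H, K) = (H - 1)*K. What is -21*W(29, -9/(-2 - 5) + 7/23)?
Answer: -21504/23 ≈ -934.96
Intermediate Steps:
W(H, K) = K*(-1 + H) (W(H, K) = (-1 + H)*K = K*(-1 + H))
-21*W(29, -9/(-2 - 5) + 7/23) = -21*(-9/(-2 - 5) + 7/23)*(-1 + 29) = -21*(-9/(-7) + 7*(1/23))*28 = -21*(-9*(-⅐) + 7/23)*28 = -21*(9/7 + 7/23)*28 = -768*28/23 = -21*1024/23 = -21504/23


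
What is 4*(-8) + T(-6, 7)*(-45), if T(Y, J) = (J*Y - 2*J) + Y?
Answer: 2758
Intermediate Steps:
T(Y, J) = Y - 2*J + J*Y (T(Y, J) = (-2*J + J*Y) + Y = Y - 2*J + J*Y)
4*(-8) + T(-6, 7)*(-45) = 4*(-8) + (-6 - 2*7 + 7*(-6))*(-45) = -32 + (-6 - 14 - 42)*(-45) = -32 - 62*(-45) = -32 + 2790 = 2758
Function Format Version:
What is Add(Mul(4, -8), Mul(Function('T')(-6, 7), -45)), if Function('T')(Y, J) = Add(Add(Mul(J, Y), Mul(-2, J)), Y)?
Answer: 2758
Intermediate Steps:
Function('T')(Y, J) = Add(Y, Mul(-2, J), Mul(J, Y)) (Function('T')(Y, J) = Add(Add(Mul(-2, J), Mul(J, Y)), Y) = Add(Y, Mul(-2, J), Mul(J, Y)))
Add(Mul(4, -8), Mul(Function('T')(-6, 7), -45)) = Add(Mul(4, -8), Mul(Add(-6, Mul(-2, 7), Mul(7, -6)), -45)) = Add(-32, Mul(Add(-6, -14, -42), -45)) = Add(-32, Mul(-62, -45)) = Add(-32, 2790) = 2758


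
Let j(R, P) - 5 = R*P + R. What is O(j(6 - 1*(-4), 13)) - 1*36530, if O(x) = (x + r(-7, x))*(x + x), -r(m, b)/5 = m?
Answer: 15670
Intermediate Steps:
j(R, P) = 5 + R + P*R (j(R, P) = 5 + (R*P + R) = 5 + (P*R + R) = 5 + (R + P*R) = 5 + R + P*R)
r(m, b) = -5*m
O(x) = 2*x*(35 + x) (O(x) = (x - 5*(-7))*(x + x) = (x + 35)*(2*x) = (35 + x)*(2*x) = 2*x*(35 + x))
O(j(6 - 1*(-4), 13)) - 1*36530 = 2*(5 + (6 - 1*(-4)) + 13*(6 - 1*(-4)))*(35 + (5 + (6 - 1*(-4)) + 13*(6 - 1*(-4)))) - 1*36530 = 2*(5 + (6 + 4) + 13*(6 + 4))*(35 + (5 + (6 + 4) + 13*(6 + 4))) - 36530 = 2*(5 + 10 + 13*10)*(35 + (5 + 10 + 13*10)) - 36530 = 2*(5 + 10 + 130)*(35 + (5 + 10 + 130)) - 36530 = 2*145*(35 + 145) - 36530 = 2*145*180 - 36530 = 52200 - 36530 = 15670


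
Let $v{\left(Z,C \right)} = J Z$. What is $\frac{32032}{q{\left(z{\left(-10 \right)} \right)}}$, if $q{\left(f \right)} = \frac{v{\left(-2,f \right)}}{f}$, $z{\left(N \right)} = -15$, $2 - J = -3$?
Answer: $48048$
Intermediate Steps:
$J = 5$ ($J = 2 - -3 = 2 + 3 = 5$)
$v{\left(Z,C \right)} = 5 Z$
$q{\left(f \right)} = - \frac{10}{f}$ ($q{\left(f \right)} = \frac{5 \left(-2\right)}{f} = - \frac{10}{f}$)
$\frac{32032}{q{\left(z{\left(-10 \right)} \right)}} = \frac{32032}{\left(-10\right) \frac{1}{-15}} = \frac{32032}{\left(-10\right) \left(- \frac{1}{15}\right)} = \frac{32032}{\frac{2}{3}} = 32032 \cdot \frac{3}{2} = 48048$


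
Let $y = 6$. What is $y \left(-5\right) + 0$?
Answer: $-30$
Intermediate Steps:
$y \left(-5\right) + 0 = 6 \left(-5\right) + 0 = -30 + 0 = -30$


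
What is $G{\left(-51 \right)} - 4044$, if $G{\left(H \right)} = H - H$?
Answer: $-4044$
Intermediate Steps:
$G{\left(H \right)} = 0$
$G{\left(-51 \right)} - 4044 = 0 - 4044 = -4044$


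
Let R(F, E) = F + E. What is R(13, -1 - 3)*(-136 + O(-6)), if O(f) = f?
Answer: -1278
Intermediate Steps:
R(F, E) = E + F
R(13, -1 - 3)*(-136 + O(-6)) = ((-1 - 3) + 13)*(-136 - 6) = (-4 + 13)*(-142) = 9*(-142) = -1278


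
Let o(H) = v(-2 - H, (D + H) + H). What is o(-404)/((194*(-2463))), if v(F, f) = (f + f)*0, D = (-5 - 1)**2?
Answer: 0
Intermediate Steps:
D = 36 (D = (-6)**2 = 36)
v(F, f) = 0 (v(F, f) = (2*f)*0 = 0)
o(H) = 0
o(-404)/((194*(-2463))) = 0/((194*(-2463))) = 0/(-477822) = 0*(-1/477822) = 0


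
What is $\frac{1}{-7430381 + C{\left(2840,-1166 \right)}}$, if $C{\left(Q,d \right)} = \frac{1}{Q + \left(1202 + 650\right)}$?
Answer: $- \frac{4692}{34863347651} \approx -1.3458 \cdot 10^{-7}$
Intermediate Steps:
$C{\left(Q,d \right)} = \frac{1}{1852 + Q}$ ($C{\left(Q,d \right)} = \frac{1}{Q + 1852} = \frac{1}{1852 + Q}$)
$\frac{1}{-7430381 + C{\left(2840,-1166 \right)}} = \frac{1}{-7430381 + \frac{1}{1852 + 2840}} = \frac{1}{-7430381 + \frac{1}{4692}} = \frac{1}{- \frac{34863347651}{4692}} = - \frac{4692}{34863347651}$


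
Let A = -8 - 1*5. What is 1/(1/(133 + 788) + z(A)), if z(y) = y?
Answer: -921/11972 ≈ -0.076929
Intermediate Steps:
A = -13 (A = -8 - 5 = -13)
1/(1/(133 + 788) + z(A)) = 1/(1/(133 + 788) - 13) = 1/(1/921 - 13) = 1/(-11972/921) = -921/11972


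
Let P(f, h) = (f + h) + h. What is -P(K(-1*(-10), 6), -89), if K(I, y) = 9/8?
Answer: 1415/8 ≈ 176.88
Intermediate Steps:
K(I, y) = 9/8 (K(I, y) = 9*(1/8) = 9/8)
P(f, h) = f + 2*h
-P(K(-1*(-10), 6), -89) = -(9/8 + 2*(-89)) = -(9/8 - 178) = -1*(-1415/8) = 1415/8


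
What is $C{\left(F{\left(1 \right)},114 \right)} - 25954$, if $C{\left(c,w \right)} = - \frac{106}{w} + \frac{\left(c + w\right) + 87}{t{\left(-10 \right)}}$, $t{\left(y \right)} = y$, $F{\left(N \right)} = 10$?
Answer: $- \frac{14806337}{570} \approx -25976.0$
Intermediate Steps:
$C{\left(c,w \right)} = - \frac{87}{10} - \frac{106}{w} - \frac{c}{10} - \frac{w}{10}$ ($C{\left(c,w \right)} = - \frac{106}{w} + \frac{\left(c + w\right) + 87}{-10} = - \frac{106}{w} + \left(87 + c + w\right) \left(- \frac{1}{10}\right) = - \frac{106}{w} - \left(\frac{87}{10} + \frac{c}{10} + \frac{w}{10}\right) = - \frac{87}{10} - \frac{106}{w} - \frac{c}{10} - \frac{w}{10}$)
$C{\left(F{\left(1 \right)},114 \right)} - 25954 = \frac{-1060 - 114 \left(87 + 10 + 114\right)}{10 \cdot 114} - 25954 = \frac{1}{10} \cdot \frac{1}{114} \left(-1060 - 114 \cdot 211\right) - 25954 = \frac{1}{10} \cdot \frac{1}{114} \left(-1060 - 24054\right) - 25954 = \frac{1}{10} \cdot \frac{1}{114} \left(-25114\right) - 25954 = - \frac{12557}{570} - 25954 = - \frac{14806337}{570}$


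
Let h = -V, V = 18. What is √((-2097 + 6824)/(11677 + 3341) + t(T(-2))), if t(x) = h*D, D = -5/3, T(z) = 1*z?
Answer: √6837199806/15018 ≈ 5.5059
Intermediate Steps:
T(z) = z
h = -18 (h = -1*18 = -18)
D = -5/3 (D = -5*⅓ = -5/3 ≈ -1.6667)
t(x) = 30 (t(x) = -18*(-5/3) = 30)
√((-2097 + 6824)/(11677 + 3341) + t(T(-2))) = √((-2097 + 6824)/(11677 + 3341) + 30) = √(4727/15018 + 30) = √(455267/15018) = √6837199806/15018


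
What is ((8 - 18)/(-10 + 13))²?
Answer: 100/9 ≈ 11.111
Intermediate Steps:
((8 - 18)/(-10 + 13))² = (-10/3)² = 100/9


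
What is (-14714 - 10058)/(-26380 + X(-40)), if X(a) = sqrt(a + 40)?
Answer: 6193/6595 ≈ 0.93904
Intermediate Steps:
X(a) = sqrt(40 + a)
(-14714 - 10058)/(-26380 + X(-40)) = (-14714 - 10058)/(-26380 + sqrt(40 - 40)) = -24772/(-26380 + sqrt(0)) = -24772/(-26380 + 0) = -24772/(-26380) = -24772*(-1/26380) = 6193/6595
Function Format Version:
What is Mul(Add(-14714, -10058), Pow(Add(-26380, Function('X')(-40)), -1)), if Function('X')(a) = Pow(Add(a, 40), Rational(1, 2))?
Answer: Rational(6193, 6595) ≈ 0.93904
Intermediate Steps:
Function('X')(a) = Pow(Add(40, a), Rational(1, 2))
Mul(Add(-14714, -10058), Pow(Add(-26380, Function('X')(-40)), -1)) = Mul(Add(-14714, -10058), Pow(Add(-26380, Pow(Add(40, -40), Rational(1, 2))), -1)) = Mul(-24772, Pow(Add(-26380, Pow(0, Rational(1, 2))), -1)) = Mul(-24772, Pow(Add(-26380, 0), -1)) = Mul(-24772, Pow(-26380, -1)) = Mul(-24772, Rational(-1, 26380)) = Rational(6193, 6595)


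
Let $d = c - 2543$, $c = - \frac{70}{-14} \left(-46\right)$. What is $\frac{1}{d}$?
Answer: $- \frac{1}{2773} \approx -0.00036062$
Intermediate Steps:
$c = -230$ ($c = \left(-70\right) \left(- \frac{1}{14}\right) \left(-46\right) = 5 \left(-46\right) = -230$)
$d = -2773$ ($d = -230 - 2543 = -2773$)
$\frac{1}{d} = \frac{1}{-2773} = - \frac{1}{2773}$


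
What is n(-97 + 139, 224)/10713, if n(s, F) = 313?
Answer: 313/10713 ≈ 0.029217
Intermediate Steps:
n(-97 + 139, 224)/10713 = 313/10713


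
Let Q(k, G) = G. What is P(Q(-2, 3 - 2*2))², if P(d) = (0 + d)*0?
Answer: 0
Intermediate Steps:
P(d) = 0 (P(d) = d*0 = 0)
P(Q(-2, 3 - 2*2))² = 0² = 0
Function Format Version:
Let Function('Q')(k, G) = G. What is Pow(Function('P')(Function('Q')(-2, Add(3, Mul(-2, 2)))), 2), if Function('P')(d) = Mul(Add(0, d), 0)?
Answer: 0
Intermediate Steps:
Function('P')(d) = 0 (Function('P')(d) = Mul(d, 0) = 0)
Pow(Function('P')(Function('Q')(-2, Add(3, Mul(-2, 2)))), 2) = Pow(0, 2) = 0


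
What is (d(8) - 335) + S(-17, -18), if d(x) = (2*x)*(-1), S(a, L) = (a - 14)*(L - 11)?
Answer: 548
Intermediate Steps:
S(a, L) = (-14 + a)*(-11 + L)
d(x) = -2*x
(d(8) - 335) + S(-17, -18) = (-2*8 - 335) + (154 - 14*(-18) - 11*(-17) - 18*(-17)) = (-16 - 335) + (154 + 252 + 187 + 306) = -351 + 899 = 548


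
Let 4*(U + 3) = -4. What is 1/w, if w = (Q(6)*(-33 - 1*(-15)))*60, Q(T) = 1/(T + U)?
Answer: -1/540 ≈ -0.0018519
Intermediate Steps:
U = -4 (U = -3 + (1/4)*(-4) = -3 - 1 = -4)
Q(T) = 1/(-4 + T) (Q(T) = 1/(T - 4) = 1/(-4 + T))
w = -540 (w = ((-33 - 1*(-15))/(-4 + 6))*60 = ((-33 + 15)/2)*60 = ((1/2)*(-18))*60 = -9*60 = -540)
1/w = 1/(-540) = -1/540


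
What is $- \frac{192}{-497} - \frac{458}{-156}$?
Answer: $\frac{128789}{38766} \approx 3.3222$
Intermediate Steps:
$- \frac{192}{-497} - \frac{458}{-156} = \left(-192\right) \left(- \frac{1}{497}\right) - - \frac{229}{78} = \frac{192}{497} + \frac{229}{78} = \frac{128789}{38766}$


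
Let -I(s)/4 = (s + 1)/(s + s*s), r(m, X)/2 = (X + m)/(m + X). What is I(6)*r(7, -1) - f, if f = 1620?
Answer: -4864/3 ≈ -1621.3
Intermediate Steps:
r(m, X) = 2 (r(m, X) = 2*((X + m)/(m + X)) = 2*((X + m)/(X + m)) = 2*1 = 2)
I(s) = -4*(1 + s)/(s + s**2) (I(s) = -4*(s + 1)/(s + s*s) = -4*(1 + s)/(s + s**2))
I(6)*r(7, -1) - f = -4/6*2 - 1*1620 = -4*1/6*2 - 1620 = -2/3*2 - 1620 = -4/3 - 1620 = -4864/3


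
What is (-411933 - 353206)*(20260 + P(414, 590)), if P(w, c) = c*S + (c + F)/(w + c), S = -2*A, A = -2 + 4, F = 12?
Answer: -6875616333039/502 ≈ -1.3696e+10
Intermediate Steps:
A = 2
S = -4 (S = -2*2 = -4)
P(w, c) = -4*c + (12 + c)/(c + w) (P(w, c) = c*(-4) + (c + 12)/(w + c) = -4*c + (12 + c)/(c + w))
(-411933 - 353206)*(20260 + P(414, 590)) = (-411933 - 353206)*(20260 + (12 + 590 - 4*590² - 4*590*414)/(590 + 414)) = -765139*(20260 + (12 + 590 - 4*348100 - 977040)/1004) = -765139*(20260 + (12 + 590 - 1392400 - 977040)/1004) = -765139*(20260 + (1/1004)*(-2368838)) = -765139*(20260 - 1184419/502) = -765139*8986101/502 = -6875616333039/502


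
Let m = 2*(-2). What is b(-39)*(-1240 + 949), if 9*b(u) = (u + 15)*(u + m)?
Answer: -33368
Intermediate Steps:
m = -4
b(u) = (-4 + u)*(15 + u)/9 (b(u) = ((u + 15)*(u - 4))/9 = ((15 + u)*(-4 + u))/9 = ((-4 + u)*(15 + u))/9 = (-4 + u)*(15 + u)/9)
b(-39)*(-1240 + 949) = (-20/3 + (1/9)*(-39)**2 + (11/9)*(-39))*(-1240 + 949) = (-20/3 + (1/9)*1521 - 143/3)*(-291) = (-20/3 + 169 - 143/3)*(-291) = (344/3)*(-291) = -33368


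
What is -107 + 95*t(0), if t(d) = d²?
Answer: -107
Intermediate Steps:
-107 + 95*t(0) = -107 + 95*0² = -107 + 95*0 = -107 + 0 = -107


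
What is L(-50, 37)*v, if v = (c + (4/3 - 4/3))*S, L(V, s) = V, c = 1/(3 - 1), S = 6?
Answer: -150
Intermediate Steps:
c = ½ (c = 1/2 = ½ ≈ 0.50000)
v = 3 (v = (½ + (4/3 - 4/3))*6 = (½ + 0)*6 = (½)*6 = 3)
L(-50, 37)*v = -50*3 = -150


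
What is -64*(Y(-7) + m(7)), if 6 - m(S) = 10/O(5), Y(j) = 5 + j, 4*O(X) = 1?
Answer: 2304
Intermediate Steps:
O(X) = ¼ (O(X) = (¼)*1 = ¼)
m(S) = -34 (m(S) = 6 - 10/¼ = 6 - 10*4 = 6 - 1*40 = 6 - 40 = -34)
-64*(Y(-7) + m(7)) = -64*((5 - 7) - 34) = -64*(-2 - 34) = -64*(-36) = 2304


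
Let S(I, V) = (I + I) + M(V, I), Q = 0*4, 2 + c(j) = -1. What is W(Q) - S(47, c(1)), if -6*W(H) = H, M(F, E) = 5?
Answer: -99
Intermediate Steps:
c(j) = -3 (c(j) = -2 - 1 = -3)
Q = 0
W(H) = -H/6
S(I, V) = 5 + 2*I (S(I, V) = (I + I) + 5 = 2*I + 5 = 5 + 2*I)
W(Q) - S(47, c(1)) = -⅙*0 - (5 + 2*47) = 0 - (5 + 94) = 0 - 1*99 = 0 - 99 = -99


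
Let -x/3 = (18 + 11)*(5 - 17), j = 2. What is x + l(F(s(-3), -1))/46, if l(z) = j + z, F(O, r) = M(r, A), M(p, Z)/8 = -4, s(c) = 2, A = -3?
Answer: 23997/23 ≈ 1043.3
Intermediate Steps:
M(p, Z) = -32 (M(p, Z) = 8*(-4) = -32)
F(O, r) = -32
l(z) = 2 + z
x = 1044 (x = -3*(18 + 11)*(5 - 17) = -87*(-12) = -3*(-348) = 1044)
x + l(F(s(-3), -1))/46 = 1044 + (2 - 32)/46 = 1044 - 30*1/46 = 1044 - 15/23 = 23997/23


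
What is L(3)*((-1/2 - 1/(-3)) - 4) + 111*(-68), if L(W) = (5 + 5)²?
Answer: -23894/3 ≈ -7964.7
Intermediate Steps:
L(W) = 100 (L(W) = 10² = 100)
L(3)*((-1/2 - 1/(-3)) - 4) + 111*(-68) = 100*((-1/2 - 1/(-3)) - 4) + 111*(-68) = 100*((-1*½ - 1*(-⅓)) - 4) - 7548 = 100*((-½ + ⅓) - 4) - 7548 = 100*(-⅙ - 4) - 7548 = 100*(-25/6) - 7548 = -1250/3 - 7548 = -23894/3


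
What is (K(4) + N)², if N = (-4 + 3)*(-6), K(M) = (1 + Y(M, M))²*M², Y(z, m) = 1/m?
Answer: 961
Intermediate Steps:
K(M) = M²*(1 + 1/M)² (K(M) = (1 + 1/M)²*M² = M²*(1 + 1/M)²)
N = 6 (N = -1*(-6) = 6)
(K(4) + N)² = ((1 + 4)² + 6)² = (5² + 6)² = (25 + 6)² = 31² = 961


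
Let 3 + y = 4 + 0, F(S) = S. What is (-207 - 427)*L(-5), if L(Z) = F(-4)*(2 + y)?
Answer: 7608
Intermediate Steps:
y = 1 (y = -3 + (4 + 0) = -3 + 4 = 1)
L(Z) = -12 (L(Z) = -4*(2 + 1) = -4*3 = -12)
(-207 - 427)*L(-5) = (-207 - 427)*(-12) = -634*(-12) = 7608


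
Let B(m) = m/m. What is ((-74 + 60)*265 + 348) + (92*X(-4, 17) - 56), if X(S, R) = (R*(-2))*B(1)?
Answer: -6546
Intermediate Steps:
B(m) = 1
X(S, R) = -2*R (X(S, R) = (R*(-2))*1 = -2*R*1 = -2*R)
((-74 + 60)*265 + 348) + (92*X(-4, 17) - 56) = ((-74 + 60)*265 + 348) + (92*(-2*17) - 56) = (-14*265 + 348) + (92*(-34) - 56) = (-3710 + 348) + (-3128 - 56) = -3362 - 3184 = -6546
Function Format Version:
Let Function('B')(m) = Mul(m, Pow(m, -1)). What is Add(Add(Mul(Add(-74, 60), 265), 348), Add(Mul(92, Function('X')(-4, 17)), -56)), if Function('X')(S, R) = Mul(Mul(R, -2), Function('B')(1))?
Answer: -6546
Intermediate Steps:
Function('B')(m) = 1
Function('X')(S, R) = Mul(-2, R) (Function('X')(S, R) = Mul(Mul(R, -2), 1) = Mul(Mul(-2, R), 1) = Mul(-2, R))
Add(Add(Mul(Add(-74, 60), 265), 348), Add(Mul(92, Function('X')(-4, 17)), -56)) = Add(Add(Mul(Add(-74, 60), 265), 348), Add(Mul(92, Mul(-2, 17)), -56)) = Add(Add(Mul(-14, 265), 348), Add(Mul(92, -34), -56)) = Add(Add(-3710, 348), Add(-3128, -56)) = Add(-3362, -3184) = -6546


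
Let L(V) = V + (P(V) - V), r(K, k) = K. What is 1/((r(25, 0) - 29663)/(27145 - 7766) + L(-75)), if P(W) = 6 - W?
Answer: 19379/1540061 ≈ 0.012583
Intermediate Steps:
L(V) = 6 - V (L(V) = V + ((6 - V) - V) = V + (6 - 2*V) = 6 - V)
1/((r(25, 0) - 29663)/(27145 - 7766) + L(-75)) = 1/((25 - 29663)/(27145 - 7766) + (6 - 1*(-75))) = 1/(-29638/19379 + (6 + 75)) = 1/(-29638*1/19379 + 81) = 1/(-29638/19379 + 81) = 1/(1540061/19379) = 19379/1540061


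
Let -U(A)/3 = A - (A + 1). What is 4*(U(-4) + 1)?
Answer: 16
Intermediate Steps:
U(A) = 3 (U(A) = -3*(A - (A + 1)) = -3*(A - (1 + A)) = -3*(A + (-1 - A)) = -3*(-1) = 3)
4*(U(-4) + 1) = 4*(3 + 1) = 4*4 = 16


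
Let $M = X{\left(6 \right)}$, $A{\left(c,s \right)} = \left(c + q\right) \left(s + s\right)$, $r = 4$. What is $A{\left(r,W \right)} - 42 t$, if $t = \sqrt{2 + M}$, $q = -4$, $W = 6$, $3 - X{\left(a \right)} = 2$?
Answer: $- 42 \sqrt{3} \approx -72.746$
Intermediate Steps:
$X{\left(a \right)} = 1$ ($X{\left(a \right)} = 3 - 2 = 1$)
$A{\left(c,s \right)} = 2 s \left(-4 + c\right)$ ($A{\left(c,s \right)} = \left(c - 4\right) \left(s + s\right) = \left(-4 + c\right) 2 s = 2 s \left(-4 + c\right)$)
$M = 1$
$t = \sqrt{3}$ ($t = \sqrt{2 + 1} = \sqrt{3} \approx 1.732$)
$A{\left(r,W \right)} - 42 t = 2 \cdot 6 \left(-4 + 4\right) - 42 \sqrt{3} = 2 \cdot 6 \cdot 0 - 42 \sqrt{3} = 0 - 42 \sqrt{3} = - 42 \sqrt{3}$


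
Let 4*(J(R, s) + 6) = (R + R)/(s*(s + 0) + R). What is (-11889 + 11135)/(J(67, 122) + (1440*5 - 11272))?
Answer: 22546108/121940289 ≈ 0.18489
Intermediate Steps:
J(R, s) = -6 + R/(2*(R + s**2)) (J(R, s) = -6 + ((R + R)/(s*(s + 0) + R))/4 = -6 + ((2*R)/(s*s + R))/4 = -6 + ((2*R)/(s**2 + R))/4 = -6 + ((2*R)/(R + s**2))/4 = -6 + (2*R/(R + s**2))/4 = -6 + R/(2*(R + s**2)))
(-11889 + 11135)/(J(67, 122) + (1440*5 - 11272)) = (-11889 + 11135)/((-6*122**2 - 11/2*67)/(67 + 122**2) + (1440*5 - 11272)) = -754/((-6*14884 - 737/2)/(67 + 14884) + (7200 - 11272)) = -754/((-89304 - 737/2)/14951 - 4072) = -754/((1/14951)*(-179345/2) - 4072) = -754/(-179345/29902 - 4072) = -754/(-121940289/29902) = -754*(-29902/121940289) = 22546108/121940289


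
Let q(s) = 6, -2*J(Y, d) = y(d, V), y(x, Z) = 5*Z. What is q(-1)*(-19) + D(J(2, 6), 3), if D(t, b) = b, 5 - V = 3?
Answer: -111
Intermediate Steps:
V = 2 (V = 5 - 1*3 = 5 - 3 = 2)
J(Y, d) = -5 (J(Y, d) = -5*2/2 = -1/2*10 = -5)
q(-1)*(-19) + D(J(2, 6), 3) = 6*(-19) + 3 = -114 + 3 = -111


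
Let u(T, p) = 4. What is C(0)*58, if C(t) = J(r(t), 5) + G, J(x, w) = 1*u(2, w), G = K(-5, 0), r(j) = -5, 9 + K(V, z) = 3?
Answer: -116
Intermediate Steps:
K(V, z) = -6 (K(V, z) = -9 + 3 = -6)
G = -6
J(x, w) = 4 (J(x, w) = 1*4 = 4)
C(t) = -2 (C(t) = 4 - 6 = -2)
C(0)*58 = -2*58 = -116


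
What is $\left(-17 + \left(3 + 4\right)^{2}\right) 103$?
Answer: $3296$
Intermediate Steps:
$\left(-17 + \left(3 + 4\right)^{2}\right) 103 = \left(-17 + 7^{2}\right) 103 = \left(-17 + 49\right) 103 = 32 \cdot 103 = 3296$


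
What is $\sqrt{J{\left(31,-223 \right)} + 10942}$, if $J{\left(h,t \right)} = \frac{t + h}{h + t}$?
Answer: $\sqrt{10943} \approx 104.61$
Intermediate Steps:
$J{\left(h,t \right)} = 1$ ($J{\left(h,t \right)} = \frac{h + t}{h + t} = 1$)
$\sqrt{J{\left(31,-223 \right)} + 10942} = \sqrt{1 + 10942} = \sqrt{10943}$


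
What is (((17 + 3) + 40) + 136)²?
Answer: 38416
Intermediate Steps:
(((17 + 3) + 40) + 136)² = ((20 + 40) + 136)² = (60 + 136)² = 196² = 38416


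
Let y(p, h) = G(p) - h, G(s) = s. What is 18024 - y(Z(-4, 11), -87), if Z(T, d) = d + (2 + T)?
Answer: 17928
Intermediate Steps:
Z(T, d) = 2 + T + d
y(p, h) = p - h
18024 - y(Z(-4, 11), -87) = 18024 - ((2 - 4 + 11) - 1*(-87)) = 18024 - (9 + 87) = 18024 - 1*96 = 18024 - 96 = 17928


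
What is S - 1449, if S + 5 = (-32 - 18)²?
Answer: 1046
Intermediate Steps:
S = 2495 (S = -5 + (-32 - 18)² = -5 + (-50)² = -5 + 2500 = 2495)
S - 1449 = 2495 - 1449 = 1046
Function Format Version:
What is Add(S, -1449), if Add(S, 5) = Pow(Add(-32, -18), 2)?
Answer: 1046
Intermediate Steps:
S = 2495 (S = Add(-5, Pow(Add(-32, -18), 2)) = Add(-5, Pow(-50, 2)) = Add(-5, 2500) = 2495)
Add(S, -1449) = Add(2495, -1449) = 1046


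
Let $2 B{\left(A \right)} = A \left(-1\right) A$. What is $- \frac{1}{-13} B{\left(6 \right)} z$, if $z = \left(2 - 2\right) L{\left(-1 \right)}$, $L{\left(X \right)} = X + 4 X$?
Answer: $0$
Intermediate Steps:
$L{\left(X \right)} = 5 X$
$B{\left(A \right)} = - \frac{A^{2}}{2}$ ($B{\left(A \right)} = \frac{A \left(-1\right) A}{2} = \frac{- A A}{2} = \frac{\left(-1\right) A^{2}}{2} = - \frac{A^{2}}{2}$)
$z = 0$ ($z = \left(2 - 2\right) 5 \left(-1\right) = 0 \left(-5\right) = 0$)
$- \frac{1}{-13} B{\left(6 \right)} z = - \frac{1}{-13} \left(- \frac{6^{2}}{2}\right) 0 = \left(-1\right) \left(- \frac{1}{13}\right) \left(\left(- \frac{1}{2}\right) 36\right) 0 = \frac{1}{13} \left(-18\right) 0 = \left(- \frac{18}{13}\right) 0 = 0$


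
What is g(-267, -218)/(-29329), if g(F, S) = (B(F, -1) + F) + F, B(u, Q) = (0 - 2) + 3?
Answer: 533/29329 ≈ 0.018173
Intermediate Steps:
B(u, Q) = 1 (B(u, Q) = -2 + 3 = 1)
g(F, S) = 1 + 2*F (g(F, S) = (1 + F) + F = 1 + 2*F)
g(-267, -218)/(-29329) = (1 + 2*(-267))/(-29329) = (1 - 534)*(-1/29329) = -533*(-1/29329) = 533/29329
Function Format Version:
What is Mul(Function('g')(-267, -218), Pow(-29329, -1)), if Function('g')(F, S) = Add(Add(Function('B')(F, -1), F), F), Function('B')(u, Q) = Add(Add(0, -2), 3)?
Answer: Rational(533, 29329) ≈ 0.018173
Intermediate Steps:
Function('B')(u, Q) = 1 (Function('B')(u, Q) = Add(-2, 3) = 1)
Function('g')(F, S) = Add(1, Mul(2, F)) (Function('g')(F, S) = Add(Add(1, F), F) = Add(1, Mul(2, F)))
Mul(Function('g')(-267, -218), Pow(-29329, -1)) = Mul(Add(1, Mul(2, -267)), Pow(-29329, -1)) = Mul(Add(1, -534), Rational(-1, 29329)) = Mul(-533, Rational(-1, 29329)) = Rational(533, 29329)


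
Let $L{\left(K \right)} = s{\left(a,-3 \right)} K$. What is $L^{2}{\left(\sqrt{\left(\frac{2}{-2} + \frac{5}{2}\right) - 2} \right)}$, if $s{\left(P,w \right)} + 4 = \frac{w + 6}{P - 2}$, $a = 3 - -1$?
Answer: $- \frac{25}{8} \approx -3.125$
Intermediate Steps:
$a = 4$ ($a = 3 + 1 = 4$)
$s{\left(P,w \right)} = -4 + \frac{6 + w}{-2 + P}$ ($s{\left(P,w \right)} = -4 + \frac{w + 6}{P - 2} = -4 + \frac{6 + w}{-2 + P}$)
$L{\left(K \right)} = - \frac{5 K}{2}$ ($L{\left(K \right)} = \frac{14 - 3 - 16}{-2 + 4} K = \frac{14 - 3 - 16}{2} K = \frac{1}{2} \left(-5\right) K = - \frac{5 K}{2}$)
$L^{2}{\left(\sqrt{\left(\frac{2}{-2} + \frac{5}{2}\right) - 2} \right)} = \left(- \frac{5 \sqrt{\left(\frac{2}{-2} + \frac{5}{2}\right) - 2}}{2}\right)^{2} = \left(- \frac{5 \sqrt{\left(2 \left(- \frac{1}{2}\right) + 5 \cdot \frac{1}{2}\right) - 2}}{2}\right)^{2} = \left(- \frac{5 \sqrt{\left(-1 + \frac{5}{2}\right) - 2}}{2}\right)^{2} = \left(- \frac{5 \sqrt{\frac{3}{2} - 2}}{2}\right)^{2} = \left(- \frac{5 \sqrt{- \frac{1}{2}}}{2}\right)^{2} = \left(- \frac{5 \frac{i \sqrt{2}}{2}}{2}\right)^{2} = \left(- \frac{5 i \sqrt{2}}{4}\right)^{2} = - \frac{25}{8}$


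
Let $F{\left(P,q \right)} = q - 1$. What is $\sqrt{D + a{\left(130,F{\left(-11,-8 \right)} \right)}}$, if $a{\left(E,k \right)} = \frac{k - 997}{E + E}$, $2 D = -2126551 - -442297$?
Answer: $\frac{i \sqrt{14232011690}}{130} \approx 917.68 i$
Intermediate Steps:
$F{\left(P,q \right)} = -1 + q$
$D = -842127$ ($D = \frac{-2126551 - -442297}{2} = \frac{-2126551 + 442297}{2} = \frac{1}{2} \left(-1684254\right) = -842127$)
$a{\left(E,k \right)} = \frac{-997 + k}{2 E}$
$\sqrt{D + a{\left(130,F{\left(-11,-8 \right)} \right)}} = \sqrt{-842127 + \frac{-997 - 9}{2 \cdot 130}} = \sqrt{-842127 + \frac{1}{2} \cdot \frac{1}{130} \left(-997 - 9\right)} = \sqrt{-842127 + \frac{1}{2} \cdot \frac{1}{130} \left(-1006\right)} = \sqrt{-842127 - \frac{503}{130}} = \sqrt{- \frac{109477013}{130}} = \frac{i \sqrt{14232011690}}{130}$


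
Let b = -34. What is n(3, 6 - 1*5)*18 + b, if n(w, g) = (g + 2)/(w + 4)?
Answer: -184/7 ≈ -26.286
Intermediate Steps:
n(w, g) = (2 + g)/(4 + w)
n(3, 6 - 1*5)*18 + b = ((2 + (6 - 1*5))/(4 + 3))*18 - 34 = ((2 + (6 - 5))/7)*18 - 34 = ((2 + 1)/7)*18 - 34 = ((⅐)*3)*18 - 34 = (3/7)*18 - 34 = 54/7 - 34 = -184/7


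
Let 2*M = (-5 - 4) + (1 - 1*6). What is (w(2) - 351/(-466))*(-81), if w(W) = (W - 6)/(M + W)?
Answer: -293139/2330 ≈ -125.81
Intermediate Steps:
M = -7 (M = ((-5 - 4) + (1 - 1*6))/2 = (-9 + (1 - 6))/2 = (-9 - 5)/2 = (1/2)*(-14) = -7)
w(W) = (-6 + W)/(-7 + W) (w(W) = (W - 6)/(-7 + W) = (-6 + W)/(-7 + W))
(w(2) - 351/(-466))*(-81) = ((-6 + 2)/(-7 + 2) - 351/(-466))*(-81) = (-4/(-5) - 351*(-1/466))*(-81) = (-1/5*(-4) + 351/466)*(-81) = (4/5 + 351/466)*(-81) = (3619/2330)*(-81) = -293139/2330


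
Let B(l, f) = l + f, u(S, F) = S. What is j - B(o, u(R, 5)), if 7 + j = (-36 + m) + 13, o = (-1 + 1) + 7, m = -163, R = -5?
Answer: -195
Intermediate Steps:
o = 7 (o = 0 + 7 = 7)
B(l, f) = f + l
j = -193 (j = -7 + ((-36 - 163) + 13) = -7 + (-199 + 13) = -7 - 186 = -193)
j - B(o, u(R, 5)) = -193 - (-5 + 7) = -193 - 1*2 = -193 - 2 = -195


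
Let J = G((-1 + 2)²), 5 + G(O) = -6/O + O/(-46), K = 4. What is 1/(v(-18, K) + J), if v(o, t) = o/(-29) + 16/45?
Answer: -60030/603031 ≈ -0.099547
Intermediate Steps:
G(O) = -5 - 6/O - O/46 (G(O) = -5 + (-6/O + O/(-46)) = -5 + (-6/O + O*(-1/46)) = -5 + (-6/O - O/46) = -5 - 6/O - O/46)
J = -507/46 (J = -5 - 6/(-1 + 2)² - (-1 + 2)²/46 = -5 - 6/(1²) - 1/46*1² = -5 - 6/1 - 1/46*1 = -5 - 6*1 - 1/46 = -5 - 6 - 1/46 = -507/46 ≈ -11.022)
v(o, t) = 16/45 - o/29 (v(o, t) = o*(-1/29) + 16*(1/45) = -o/29 + 16/45 = 16/45 - o/29)
1/(v(-18, K) + J) = 1/((16/45 - 1/29*(-18)) - 507/46) = 1/((16/45 + 18/29) - 507/46) = 1/(1274/1305 - 507/46) = 1/(-603031/60030) = -60030/603031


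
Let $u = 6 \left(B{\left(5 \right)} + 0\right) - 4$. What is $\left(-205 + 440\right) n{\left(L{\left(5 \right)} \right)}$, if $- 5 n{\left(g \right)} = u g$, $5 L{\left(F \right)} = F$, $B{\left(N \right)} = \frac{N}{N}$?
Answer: $-94$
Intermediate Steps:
$B{\left(N \right)} = 1$
$L{\left(F \right)} = \frac{F}{5}$
$u = 2$ ($u = 6 \left(1 + 0\right) - 4 = 6 \cdot 1 - 4 = 6 - 4 = 2$)
$n{\left(g \right)} = - \frac{2 g}{5}$
$\left(-205 + 440\right) n{\left(L{\left(5 \right)} \right)} = \left(-205 + 440\right) \left(- \frac{2 \cdot \frac{1}{5} \cdot 5}{5}\right) = 235 \left(\left(- \frac{2}{5}\right) 1\right) = 235 \left(- \frac{2}{5}\right) = -94$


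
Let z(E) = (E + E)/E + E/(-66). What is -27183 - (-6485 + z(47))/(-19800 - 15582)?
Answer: -63478495721/2335212 ≈ -27183.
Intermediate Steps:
z(E) = 2 - E/66 (z(E) = (2*E)/E + E*(-1/66) = 2 - E/66)
-27183 - (-6485 + z(47))/(-19800 - 15582) = -27183 - (-6485 + (2 - 1/66*47))/(-19800 - 15582) = -27183 - (-6485 + (2 - 47/66))/(-35382) = -27183 - (-6485 + 85/66)*(-1)/35382 = -27183 - (-427925)*(-1)/(66*35382) = -27183 - 1*427925/2335212 = -27183 - 427925/2335212 = -63478495721/2335212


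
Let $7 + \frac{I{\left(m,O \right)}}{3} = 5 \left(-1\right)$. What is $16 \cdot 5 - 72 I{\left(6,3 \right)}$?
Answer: $2672$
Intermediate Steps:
$I{\left(m,O \right)} = -36$ ($I{\left(m,O \right)} = -21 + 3 \cdot 5 \left(-1\right) = -21 + 3 \left(-5\right) = -21 - 15 = -36$)
$16 \cdot 5 - 72 I{\left(6,3 \right)} = 16 \cdot 5 - -2592 = 80 + 2592 = 2672$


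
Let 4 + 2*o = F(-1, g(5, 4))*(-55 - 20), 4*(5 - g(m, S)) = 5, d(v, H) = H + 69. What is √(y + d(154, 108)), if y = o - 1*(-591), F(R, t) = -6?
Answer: √991 ≈ 31.480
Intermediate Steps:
d(v, H) = 69 + H
g(m, S) = 15/4 (g(m, S) = 5 - ¼*5 = 5 - 5/4 = 15/4)
o = 223 (o = -2 + (-6*(-55 - 20))/2 = -2 + (-6*(-75))/2 = -2 + (½)*450 = -2 + 225 = 223)
y = 814 (y = 223 - 1*(-591) = 223 + 591 = 814)
√(y + d(154, 108)) = √(814 + (69 + 108)) = √(814 + 177) = √991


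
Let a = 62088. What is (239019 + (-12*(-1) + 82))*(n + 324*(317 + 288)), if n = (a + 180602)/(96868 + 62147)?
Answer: 1490647801125574/31803 ≈ 4.6871e+10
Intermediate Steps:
n = 48538/31803 (n = (62088 + 180602)/(96868 + 62147) = 242690/159015 = 242690*(1/159015) = 48538/31803 ≈ 1.5262)
(239019 + (-12*(-1) + 82))*(n + 324*(317 + 288)) = (239019 + (-12*(-1) + 82))*(48538/31803 + 324*(317 + 288)) = (239019 + (12 + 82))*(48538/31803 + 324*605) = (239019 + 94)*(48538/31803 + 196020) = 239113*(6234072598/31803) = 1490647801125574/31803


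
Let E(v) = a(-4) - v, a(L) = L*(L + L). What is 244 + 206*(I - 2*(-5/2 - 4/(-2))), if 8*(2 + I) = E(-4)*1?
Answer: 965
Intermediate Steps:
a(L) = 2*L**2 (a(L) = L*(2*L) = 2*L**2)
E(v) = 32 - v (E(v) = 2*(-4)**2 - v = 2*16 - v = 32 - v)
I = 5/2 (I = -2 + ((32 - 1*(-4))*1)/8 = -2 + ((32 + 4)*1)/8 = -2 + (36*1)/8 = -2 + (1/8)*36 = -2 + 9/2 = 5/2 ≈ 2.5000)
244 + 206*(I - 2*(-5/2 - 4/(-2))) = 244 + 206*(5/2 - 2*(-5/2 - 4/(-2))) = 244 + 206*(5/2 - 2*(-5*1/2 - 4*(-1/2))) = 244 + 206*(5/2 - 2*(-5/2 + 2)) = 244 + 206*(5/2 - 2*(-1/2)) = 244 + 206*(5/2 + 1) = 244 + 206*(7/2) = 244 + 721 = 965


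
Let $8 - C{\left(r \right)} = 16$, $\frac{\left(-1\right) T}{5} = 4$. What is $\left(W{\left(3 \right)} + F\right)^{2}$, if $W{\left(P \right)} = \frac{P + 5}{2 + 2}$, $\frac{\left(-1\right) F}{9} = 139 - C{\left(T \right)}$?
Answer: $1745041$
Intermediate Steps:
$T = -20$ ($T = \left(-5\right) 4 = -20$)
$C{\left(r \right)} = -8$ ($C{\left(r \right)} = 8 - 16 = -8$)
$F = -1323$ ($F = - 9 \left(139 - -8\right) = - 9 \left(139 + 8\right) = \left(-9\right) 147 = -1323$)
$W{\left(P \right)} = \frac{5}{4} + \frac{P}{4}$ ($W{\left(P \right)} = \frac{5 + P}{4} = \left(5 + P\right) \frac{1}{4} = \frac{5}{4} + \frac{P}{4}$)
$\left(W{\left(3 \right)} + F\right)^{2} = \left(\left(\frac{5}{4} + \frac{1}{4} \cdot 3\right) - 1323\right)^{2} = \left(\left(\frac{5}{4} + \frac{3}{4}\right) - 1323\right)^{2} = \left(2 - 1323\right)^{2} = \left(-1321\right)^{2} = 1745041$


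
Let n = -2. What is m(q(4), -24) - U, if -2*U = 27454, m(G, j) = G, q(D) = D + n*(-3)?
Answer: 13737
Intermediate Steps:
q(D) = 6 + D (q(D) = D - 2*(-3) = D + 6 = 6 + D)
U = -13727 (U = -½*27454 = -13727)
m(q(4), -24) - U = (6 + 4) - 1*(-13727) = 10 + 13727 = 13737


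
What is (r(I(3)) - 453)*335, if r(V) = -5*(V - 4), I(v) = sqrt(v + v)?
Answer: -145055 - 1675*sqrt(6) ≈ -1.4916e+5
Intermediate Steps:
I(v) = sqrt(2)*sqrt(v) (I(v) = sqrt(2*v) = sqrt(2)*sqrt(v))
r(V) = 20 - 5*V (r(V) = -5*(-4 + V) = 20 - 5*V)
(r(I(3)) - 453)*335 = ((20 - 5*sqrt(2)*sqrt(3)) - 453)*335 = ((20 - 5*sqrt(6)) - 453)*335 = (-433 - 5*sqrt(6))*335 = -145055 - 1675*sqrt(6)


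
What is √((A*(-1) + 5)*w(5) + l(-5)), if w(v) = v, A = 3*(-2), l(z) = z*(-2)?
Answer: √65 ≈ 8.0623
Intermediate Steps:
l(z) = -2*z
A = -6
√((A*(-1) + 5)*w(5) + l(-5)) = √((-6*(-1) + 5)*5 - 2*(-5)) = √((6 + 5)*5 + 10) = √(11*5 + 10) = √(55 + 10) = √65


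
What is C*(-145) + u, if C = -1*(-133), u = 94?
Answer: -19191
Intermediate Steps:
C = 133
C*(-145) + u = 133*(-145) + 94 = -19285 + 94 = -19191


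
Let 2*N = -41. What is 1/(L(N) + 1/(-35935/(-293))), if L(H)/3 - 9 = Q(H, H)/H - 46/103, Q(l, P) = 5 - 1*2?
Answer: 151753505/3828638254 ≈ 0.039636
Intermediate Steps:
N = -41/2 (N = (½)*(-41) = -41/2 ≈ -20.500)
Q(l, P) = 3 (Q(l, P) = 5 - 2 = 3)
L(H) = 2643/103 + 9/H (L(H) = 27 + 3*(3/H - 46/103) = 27 + 3*(-46/103 + 3/H) = 27 + (-138/103 + 9/H) = 2643/103 + 9/H)
1/(L(N) + 1/(-35935/(-293))) = 1/((2643/103 + 9/(-41/2)) + 1/(-35935/(-293))) = 1/((2643/103 + 9*(-2/41)) + 1/(-35935*(-1/293))) = 1/((2643/103 - 18/41) + 1/(35935/293)) = 1/(106509/4223 + 293/35935) = 1/(3828638254/151753505) = 151753505/3828638254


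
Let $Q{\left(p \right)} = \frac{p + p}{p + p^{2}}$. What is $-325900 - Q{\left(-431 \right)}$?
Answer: $- \frac{70068499}{215} \approx -3.259 \cdot 10^{5}$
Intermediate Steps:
$Q{\left(p \right)} = \frac{2 p}{p + p^{2}}$
$-325900 - Q{\left(-431 \right)} = -325900 - \frac{2}{1 - 431} = -325900 - \frac{2}{-430} = -325900 - 2 \left(- \frac{1}{430}\right) = -325900 - - \frac{1}{215} = -325900 + \frac{1}{215} = - \frac{70068499}{215}$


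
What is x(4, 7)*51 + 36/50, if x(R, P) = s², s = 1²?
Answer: 1293/25 ≈ 51.720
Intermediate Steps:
s = 1
x(R, P) = 1 (x(R, P) = 1² = 1)
x(4, 7)*51 + 36/50 = 1*51 + 36/50 = 51 + 36*(1/50) = 51 + 18/25 = 1293/25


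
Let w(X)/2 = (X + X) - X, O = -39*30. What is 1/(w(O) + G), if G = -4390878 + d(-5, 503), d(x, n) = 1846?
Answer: -1/4391372 ≈ -2.2772e-7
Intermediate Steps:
O = -1170
w(X) = 2*X (w(X) = 2*((X + X) - X) = 2*(2*X - X) = 2*X)
G = -4389032 (G = -4390878 + 1846 = -4389032)
1/(w(O) + G) = 1/(2*(-1170) - 4389032) = 1/(-2340 - 4389032) = 1/(-4391372) = -1/4391372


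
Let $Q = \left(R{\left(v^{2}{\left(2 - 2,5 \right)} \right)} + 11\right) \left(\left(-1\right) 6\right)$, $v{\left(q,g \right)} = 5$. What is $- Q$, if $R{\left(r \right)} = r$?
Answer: $216$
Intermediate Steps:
$Q = -216$ ($Q = \left(5^{2} + 11\right) \left(\left(-1\right) 6\right) = \left(25 + 11\right) \left(-6\right) = 36 \left(-6\right) = -216$)
$- Q = \left(-1\right) \left(-216\right) = 216$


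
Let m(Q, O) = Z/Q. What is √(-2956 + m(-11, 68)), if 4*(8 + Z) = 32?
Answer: 2*I*√739 ≈ 54.369*I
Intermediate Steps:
Z = 0 (Z = -8 + (¼)*32 = -8 + 8 = 0)
m(Q, O) = 0 (m(Q, O) = 0/Q = 0)
√(-2956 + m(-11, 68)) = √(-2956 + 0) = √(-2956) = 2*I*√739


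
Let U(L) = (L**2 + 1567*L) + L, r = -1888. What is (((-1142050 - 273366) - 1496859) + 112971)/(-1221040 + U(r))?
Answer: 349913/77110 ≈ 4.5378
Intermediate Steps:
U(L) = L**2 + 1568*L
(((-1142050 - 273366) - 1496859) + 112971)/(-1221040 + U(r)) = (((-1142050 - 273366) - 1496859) + 112971)/(-1221040 - 1888*(1568 - 1888)) = ((-1415416 - 1496859) + 112971)/(-1221040 - 1888*(-320)) = (-2912275 + 112971)/(-1221040 + 604160) = -2799304/(-616880) = -2799304*(-1/616880) = 349913/77110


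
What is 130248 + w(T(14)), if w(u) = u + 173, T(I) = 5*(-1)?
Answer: 130416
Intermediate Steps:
T(I) = -5
w(u) = 173 + u
130248 + w(T(14)) = 130248 + (173 - 5) = 130248 + 168 = 130416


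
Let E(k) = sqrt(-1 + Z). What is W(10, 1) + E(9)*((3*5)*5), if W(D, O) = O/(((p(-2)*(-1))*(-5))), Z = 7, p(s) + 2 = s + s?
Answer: -1/30 + 75*sqrt(6) ≈ 183.68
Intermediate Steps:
p(s) = -2 + 2*s (p(s) = -2 + (s + s) = -2 + 2*s)
E(k) = sqrt(6) (E(k) = sqrt(-1 + 7) = sqrt(6))
W(D, O) = -O/30 (W(D, O) = O/((((-2 + 2*(-2))*(-1))*(-5))) = O/((((-2 - 4)*(-1))*(-5))) = O/((-6*(-1)*(-5))) = O/((6*(-5))) = O/(-30) = O*(-1/30) = -O/30)
W(10, 1) + E(9)*((3*5)*5) = -1/30*1 + sqrt(6)*((3*5)*5) = -1/30 + sqrt(6)*(15*5) = -1/30 + sqrt(6)*75 = -1/30 + 75*sqrt(6)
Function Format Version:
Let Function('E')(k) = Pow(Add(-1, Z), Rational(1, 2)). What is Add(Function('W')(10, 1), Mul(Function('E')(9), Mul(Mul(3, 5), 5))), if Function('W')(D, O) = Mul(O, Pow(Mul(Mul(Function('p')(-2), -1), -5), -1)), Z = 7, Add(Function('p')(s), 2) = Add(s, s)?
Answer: Add(Rational(-1, 30), Mul(75, Pow(6, Rational(1, 2)))) ≈ 183.68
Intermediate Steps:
Function('p')(s) = Add(-2, Mul(2, s)) (Function('p')(s) = Add(-2, Add(s, s)) = Add(-2, Mul(2, s)))
Function('E')(k) = Pow(6, Rational(1, 2)) (Function('E')(k) = Pow(Add(-1, 7), Rational(1, 2)) = Pow(6, Rational(1, 2)))
Function('W')(D, O) = Mul(Rational(-1, 30), O) (Function('W')(D, O) = Mul(O, Pow(Mul(Mul(Add(-2, Mul(2, -2)), -1), -5), -1)) = Mul(O, Pow(Mul(Mul(Add(-2, -4), -1), -5), -1)) = Mul(O, Pow(Mul(Mul(-6, -1), -5), -1)) = Mul(O, Pow(Mul(6, -5), -1)) = Mul(O, Pow(-30, -1)) = Mul(O, Rational(-1, 30)) = Mul(Rational(-1, 30), O))
Add(Function('W')(10, 1), Mul(Function('E')(9), Mul(Mul(3, 5), 5))) = Add(Mul(Rational(-1, 30), 1), Mul(Pow(6, Rational(1, 2)), Mul(Mul(3, 5), 5))) = Add(Rational(-1, 30), Mul(Pow(6, Rational(1, 2)), Mul(15, 5))) = Add(Rational(-1, 30), Mul(Pow(6, Rational(1, 2)), 75)) = Add(Rational(-1, 30), Mul(75, Pow(6, Rational(1, 2))))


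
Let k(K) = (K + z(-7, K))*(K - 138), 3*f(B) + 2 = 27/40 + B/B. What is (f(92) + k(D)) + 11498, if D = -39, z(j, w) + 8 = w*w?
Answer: -29928013/120 ≈ -2.4940e+5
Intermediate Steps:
f(B) = -13/120 (f(B) = -2/3 + (27/40 + B/B)/3 = -2/3 + (27*(1/40) + 1)/3 = -2/3 + (27/40 + 1)/3 = -2/3 + (1/3)*(67/40) = -2/3 + 67/120 = -13/120)
z(j, w) = -8 + w**2 (z(j, w) = -8 + w*w = -8 + w**2)
k(K) = (-138 + K)*(-8 + K + K**2) (k(K) = (K + (-8 + K**2))*(K - 138) = (-8 + K + K**2)*(-138 + K) = (-138 + K)*(-8 + K + K**2))
(f(92) + k(D)) + 11498 = (-13/120 + (1104 + (-39)**3 - 146*(-39) - 137*(-39)**2)) + 11498 = (-13/120 + (1104 - 59319 + 5694 - 137*1521)) + 11498 = (-13/120 + (1104 - 59319 + 5694 - 208377)) + 11498 = (-13/120 - 260898) + 11498 = -31307773/120 + 11498 = -29928013/120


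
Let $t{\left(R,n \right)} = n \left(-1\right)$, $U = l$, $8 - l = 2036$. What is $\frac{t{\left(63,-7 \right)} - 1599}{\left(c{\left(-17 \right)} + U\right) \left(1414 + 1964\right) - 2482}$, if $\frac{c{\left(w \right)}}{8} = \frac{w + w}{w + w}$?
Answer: $\frac{796}{3413021} \approx 0.00023322$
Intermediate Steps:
$l = -2028$ ($l = 8 - 2036 = -2028$)
$U = -2028$
$t{\left(R,n \right)} = - n$
$c{\left(w \right)} = 8$ ($c{\left(w \right)} = 8 \frac{w + w}{w + w} = 8 \frac{2 w}{2 w} = 8 \cdot 2 w \frac{1}{2 w} = 8 \cdot 1 = 8$)
$\frac{t{\left(63,-7 \right)} - 1599}{\left(c{\left(-17 \right)} + U\right) \left(1414 + 1964\right) - 2482} = \frac{\left(-1\right) \left(-7\right) - 1599}{\left(8 - 2028\right) \left(1414 + 1964\right) - 2482} = \frac{7 - 1599}{\left(-2020\right) 3378 - 2482} = - \frac{1592}{-6823560 - 2482} = - \frac{1592}{-6826042} = \left(-1592\right) \left(- \frac{1}{6826042}\right) = \frac{796}{3413021}$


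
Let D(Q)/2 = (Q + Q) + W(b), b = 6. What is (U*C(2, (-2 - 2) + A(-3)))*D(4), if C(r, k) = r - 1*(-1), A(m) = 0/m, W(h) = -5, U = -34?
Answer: -612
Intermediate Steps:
A(m) = 0
D(Q) = -10 + 4*Q (D(Q) = 2*((Q + Q) - 5) = 2*(2*Q - 5) = 2*(-5 + 2*Q) = -10 + 4*Q)
C(r, k) = 1 + r (C(r, k) = r + 1 = 1 + r)
(U*C(2, (-2 - 2) + A(-3)))*D(4) = (-34*(1 + 2))*(-10 + 4*4) = (-34*3)*(-10 + 16) = -102*6 = -612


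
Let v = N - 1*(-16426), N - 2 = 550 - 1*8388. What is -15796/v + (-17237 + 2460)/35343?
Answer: -48943747/21685455 ≈ -2.2570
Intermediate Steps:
N = -7836 (N = 2 + (550 - 1*8388) = 2 + (550 - 8388) = 2 - 7838 = -7836)
v = 8590 (v = -7836 - 1*(-16426) = -7836 + 16426 = 8590)
-15796/v + (-17237 + 2460)/35343 = -15796/8590 + (-17237 + 2460)/35343 = -15796*1/8590 - 14777*1/35343 = -7898/4295 - 2111/5049 = -48943747/21685455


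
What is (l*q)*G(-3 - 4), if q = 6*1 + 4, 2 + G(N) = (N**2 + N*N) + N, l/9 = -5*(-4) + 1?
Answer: 168210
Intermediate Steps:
l = 189 (l = 9*(-5*(-4) + 1) = 9*(20 + 1) = 9*21 = 189)
G(N) = -2 + N + 2*N**2 (G(N) = -2 + ((N**2 + N*N) + N) = -2 + ((N**2 + N**2) + N) = -2 + (2*N**2 + N) = -2 + (N + 2*N**2) = -2 + N + 2*N**2)
q = 10 (q = 6 + 4 = 10)
(l*q)*G(-3 - 4) = (189*10)*(-2 + (-3 - 4) + 2*(-3 - 4)**2) = 1890*(-2 - 7 + 2*(-7)**2) = 1890*(-2 - 7 + 2*49) = 1890*(-2 - 7 + 98) = 1890*89 = 168210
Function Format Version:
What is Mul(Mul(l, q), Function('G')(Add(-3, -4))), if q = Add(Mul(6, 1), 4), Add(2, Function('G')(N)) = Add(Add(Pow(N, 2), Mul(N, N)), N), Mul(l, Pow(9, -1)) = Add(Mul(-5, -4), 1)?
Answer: 168210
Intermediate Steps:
l = 189 (l = Mul(9, Add(Mul(-5, -4), 1)) = Mul(9, Add(20, 1)) = Mul(9, 21) = 189)
Function('G')(N) = Add(-2, N, Mul(2, Pow(N, 2))) (Function('G')(N) = Add(-2, Add(Add(Pow(N, 2), Mul(N, N)), N)) = Add(-2, Add(Add(Pow(N, 2), Pow(N, 2)), N)) = Add(-2, Add(Mul(2, Pow(N, 2)), N)) = Add(-2, Add(N, Mul(2, Pow(N, 2)))) = Add(-2, N, Mul(2, Pow(N, 2))))
q = 10 (q = Add(6, 4) = 10)
Mul(Mul(l, q), Function('G')(Add(-3, -4))) = Mul(Mul(189, 10), Add(-2, Add(-3, -4), Mul(2, Pow(Add(-3, -4), 2)))) = Mul(1890, Add(-2, -7, Mul(2, Pow(-7, 2)))) = Mul(1890, Add(-2, -7, Mul(2, 49))) = Mul(1890, Add(-2, -7, 98)) = Mul(1890, 89) = 168210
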